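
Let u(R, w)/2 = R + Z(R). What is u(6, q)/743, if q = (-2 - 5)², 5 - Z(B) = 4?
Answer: 14/743 ≈ 0.018843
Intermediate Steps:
Z(B) = 1 (Z(B) = 5 - 1*4 = 5 - 4 = 1)
q = 49 (q = (-7)² = 49)
u(R, w) = 2 + 2*R (u(R, w) = 2*(R + 1) = 2*(1 + R) = 2 + 2*R)
u(6, q)/743 = (2 + 2*6)/743 = (2 + 12)*(1/743) = 14*(1/743) = 14/743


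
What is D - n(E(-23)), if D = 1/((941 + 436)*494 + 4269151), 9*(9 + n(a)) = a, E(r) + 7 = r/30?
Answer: 13180223177/1336335030 ≈ 9.8630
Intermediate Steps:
E(r) = -7 + r/30
n(a) = -9 + a/9
D = 1/4949389 (D = 1/(1377*494 + 4269151) = 1/(680238 + 4269151) = 1/4949389 ≈ 2.0205e-7)
D - n(E(-23)) = 1/4949389 - (-9 + (-7 + (1/30)*(-23))/9) = 1/4949389 - (-9 + (-7 - 23/30)/9) = 1/4949389 - (-9 + (⅑)*(-233/30)) = 1/4949389 - (-9 - 233/270) = 1/4949389 - 1*(-2663/270) = 1/4949389 + 2663/270 = 13180223177/1336335030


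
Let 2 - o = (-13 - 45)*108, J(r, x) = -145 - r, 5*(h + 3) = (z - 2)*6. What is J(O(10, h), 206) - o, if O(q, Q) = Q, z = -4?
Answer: -32004/5 ≈ -6400.8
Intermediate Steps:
h = -51/5 (h = -3 + ((-4 - 2)*6)/5 = -3 + (-6*6)/5 = -3 + (1/5)*(-36) = -3 - 36/5 = -51/5 ≈ -10.200)
o = 6266 (o = 2 - (-13 - 45)*108 = 2 - (-58)*108 = 2 - 1*(-6264) = 2 + 6264 = 6266)
J(O(10, h), 206) - o = (-145 - 1*(-51/5)) - 1*6266 = (-145 + 51/5) - 6266 = -674/5 - 6266 = -32004/5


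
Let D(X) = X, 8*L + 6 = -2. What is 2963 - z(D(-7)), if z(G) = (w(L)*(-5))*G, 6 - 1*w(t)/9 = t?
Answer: 758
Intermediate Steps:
L = -1 (L = -3/4 + (1/8)*(-2) = -3/4 - 1/4 = -1)
w(t) = 54 - 9*t
z(G) = -315*G (z(G) = ((54 - 9*(-1))*(-5))*G = ((54 + 9)*(-5))*G = (63*(-5))*G = -315*G)
2963 - z(D(-7)) = 2963 - (-315)*(-7) = 2963 - 1*2205 = 2963 - 2205 = 758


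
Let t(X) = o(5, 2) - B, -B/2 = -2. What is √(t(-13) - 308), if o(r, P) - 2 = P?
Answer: 2*I*√77 ≈ 17.55*I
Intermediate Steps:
B = 4 (B = -2*(-2) = 4)
o(r, P) = 2 + P
t(X) = 0 (t(X) = (2 + 2) - 1*4 = 4 - 4 = 0)
√(t(-13) - 308) = √(0 - 308) = √(-308) = 2*I*√77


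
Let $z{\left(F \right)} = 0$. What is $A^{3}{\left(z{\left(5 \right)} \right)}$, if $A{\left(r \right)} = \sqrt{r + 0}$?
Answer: $0$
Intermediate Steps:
$A{\left(r \right)} = \sqrt{r}$
$A^{3}{\left(z{\left(5 \right)} \right)} = \left(\sqrt{0}\right)^{3} = 0^{3} = 0$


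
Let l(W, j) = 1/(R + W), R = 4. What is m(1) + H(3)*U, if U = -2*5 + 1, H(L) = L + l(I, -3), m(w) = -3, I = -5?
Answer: -21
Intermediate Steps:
l(W, j) = 1/(4 + W)
H(L) = -1 + L (H(L) = L + 1/(4 - 5) = L + 1/(-1) = L - 1 = -1 + L)
U = -9 (U = -10 + 1 = -9)
m(1) + H(3)*U = -3 + (-1 + 3)*(-9) = -3 + 2*(-9) = -3 - 18 = -21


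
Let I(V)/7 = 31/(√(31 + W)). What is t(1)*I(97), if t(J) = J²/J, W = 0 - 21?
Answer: 217*√10/10 ≈ 68.621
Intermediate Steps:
W = -21
t(J) = J
I(V) = 217*√10/10 (I(V) = 7*(31/(√(31 - 21))) = 7*(31/(√10)) = 7*(31*(√10/10)) = 7*(31*√10/10) = 217*√10/10)
t(1)*I(97) = 1*(217*√10/10) = 217*√10/10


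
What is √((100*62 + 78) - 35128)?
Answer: 5*I*√1154 ≈ 169.85*I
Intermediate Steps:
√((100*62 + 78) - 35128) = √((6200 + 78) - 35128) = √(6278 - 35128) = √(-28850) = 5*I*√1154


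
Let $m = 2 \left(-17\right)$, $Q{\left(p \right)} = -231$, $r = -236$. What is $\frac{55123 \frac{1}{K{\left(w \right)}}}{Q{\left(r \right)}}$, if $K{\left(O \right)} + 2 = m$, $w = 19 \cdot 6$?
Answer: $\frac{55123}{8316} \approx 6.6285$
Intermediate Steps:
$w = 114$
$m = -34$
$K{\left(O \right)} = -36$ ($K{\left(O \right)} = -2 - 34 = -36$)
$\frac{55123 \frac{1}{K{\left(w \right)}}}{Q{\left(r \right)}} = \frac{55123 \frac{1}{-36}}{-231} = 55123 \left(- \frac{1}{36}\right) \left(- \frac{1}{231}\right) = \left(- \frac{55123}{36}\right) \left(- \frac{1}{231}\right) = \frac{55123}{8316}$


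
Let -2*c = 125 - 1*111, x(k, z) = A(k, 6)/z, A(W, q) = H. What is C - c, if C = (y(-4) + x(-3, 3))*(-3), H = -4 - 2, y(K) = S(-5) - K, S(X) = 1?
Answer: -2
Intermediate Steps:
y(K) = 1 - K
H = -6
A(W, q) = -6
x(k, z) = -6/z
C = -9 (C = ((1 - 1*(-4)) - 6/3)*(-3) = ((1 + 4) - 6*⅓)*(-3) = (5 - 2)*(-3) = 3*(-3) = -9)
c = -7 (c = -(125 - 1*111)/2 = -(125 - 111)/2 = -½*14 = -7)
C - c = -9 - 1*(-7) = -9 + 7 = -2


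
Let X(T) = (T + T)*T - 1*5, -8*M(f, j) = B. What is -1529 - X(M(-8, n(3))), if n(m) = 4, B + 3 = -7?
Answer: -12217/8 ≈ -1527.1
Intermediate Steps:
B = -10 (B = -3 - 7 = -10)
M(f, j) = 5/4 (M(f, j) = -1/8*(-10) = 5/4)
X(T) = -5 + 2*T**2 (X(T) = (2*T)*T - 5 = 2*T**2 - 5 = -5 + 2*T**2)
-1529 - X(M(-8, n(3))) = -1529 - (-5 + 2*(5/4)**2) = -1529 - (-5 + 2*(25/16)) = -1529 - (-5 + 25/8) = -1529 - 1*(-15/8) = -1529 + 15/8 = -12217/8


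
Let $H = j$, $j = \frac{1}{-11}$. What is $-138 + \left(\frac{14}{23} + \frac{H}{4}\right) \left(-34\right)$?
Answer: $- \frac{79909}{506} \approx -157.92$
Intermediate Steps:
$j = - \frac{1}{11} \approx -0.090909$
$H = - \frac{1}{11} \approx -0.090909$
$-138 + \left(\frac{14}{23} + \frac{H}{4}\right) \left(-34\right) = -138 + \left(\frac{14}{23} - \frac{1}{11 \cdot 4}\right) \left(-34\right) = -138 + \left(14 \cdot \frac{1}{23} - \frac{1}{44}\right) \left(-34\right) = -138 + \left(\frac{14}{23} - \frac{1}{44}\right) \left(-34\right) = -138 + \frac{593}{1012} \left(-34\right) = -138 - \frac{10081}{506} = - \frac{79909}{506}$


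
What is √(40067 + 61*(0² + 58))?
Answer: 3*√4845 ≈ 208.82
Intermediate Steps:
√(40067 + 61*(0² + 58)) = √(40067 + 61*(0 + 58)) = √(40067 + 61*58) = √(40067 + 3538) = √43605 = 3*√4845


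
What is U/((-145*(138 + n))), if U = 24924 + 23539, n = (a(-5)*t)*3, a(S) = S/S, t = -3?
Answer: -48463/18705 ≈ -2.5909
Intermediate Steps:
a(S) = 1
n = -9 (n = (1*(-3))*3 = -3*3 = -9)
U = 48463
U/((-145*(138 + n))) = 48463/((-145*(138 - 9))) = 48463/((-145*129)) = 48463/(-18705) = 48463*(-1/18705) = -48463/18705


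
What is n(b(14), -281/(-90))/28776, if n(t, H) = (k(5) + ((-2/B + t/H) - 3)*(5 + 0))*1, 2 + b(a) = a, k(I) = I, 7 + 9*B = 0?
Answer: 10855/14150598 ≈ 0.00076711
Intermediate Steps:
B = -7/9 (B = -7/9 + (1/9)*0 = -7/9 + 0 = -7/9 ≈ -0.77778)
b(a) = -2 + a
n(t, H) = 20/7 + 5*t/H (n(t, H) = (5 + ((-2/(-7/9) + t/H) - 3)*(5 + 0))*1 = (5 + ((-2*(-9/7) + t/H) - 3)*5)*1 = (5 + ((18/7 + t/H) - 3)*5)*1 = (5 + (-3/7 + t/H)*5)*1 = (5 + (-15/7 + 5*t/H))*1 = (20/7 + 5*t/H)*1 = 20/7 + 5*t/H)
n(b(14), -281/(-90))/28776 = (20/7 + 5*(-2 + 14)/((-281/(-90))))/28776 = (20/7 + 5*12/(-281*(-1/90)))*(1/28776) = (20/7 + 5*12/(281/90))*(1/28776) = (20/7 + 5*12*(90/281))*(1/28776) = (20/7 + 5400/281)*(1/28776) = (43420/1967)*(1/28776) = 10855/14150598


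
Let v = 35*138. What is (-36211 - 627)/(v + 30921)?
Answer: -36838/35751 ≈ -1.0304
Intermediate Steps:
v = 4830
(-36211 - 627)/(v + 30921) = (-36211 - 627)/(4830 + 30921) = -36838/35751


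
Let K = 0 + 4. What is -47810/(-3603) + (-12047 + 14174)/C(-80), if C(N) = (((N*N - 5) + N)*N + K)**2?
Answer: 12202211561932541/919568463292848 ≈ 13.270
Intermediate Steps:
K = 4
C(N) = (4 + N*(-5 + N + N**2))**2 (C(N) = (((N*N - 5) + N)*N + 4)**2 = (((N**2 - 5) + N)*N + 4)**2 = (((-5 + N**2) + N)*N + 4)**2 = ((-5 + N + N**2)*N + 4)**2 = (N*(-5 + N + N**2) + 4)**2 = (4 + N*(-5 + N + N**2))**2)
-47810/(-3603) + (-12047 + 14174)/C(-80) = -47810/(-3603) + (-12047 + 14174)/((4 + (-80)**2 + (-80)**3 - 5*(-80))**2) = -47810*(-1/3603) + 2127/((4 + 6400 - 512000 + 400)**2) = 47810/3603 + 2127/((-505196)**2) = 47810/3603 + 2127/255222998416 = 12202211561932541/919568463292848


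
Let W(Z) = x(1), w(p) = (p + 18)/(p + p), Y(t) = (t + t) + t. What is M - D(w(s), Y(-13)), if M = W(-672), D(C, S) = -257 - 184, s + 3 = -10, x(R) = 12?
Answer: 453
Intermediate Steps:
s = -13 (s = -3 - 10 = -13)
Y(t) = 3*t (Y(t) = 2*t + t = 3*t)
w(p) = (18 + p)/(2*p) (w(p) = (18 + p)/((2*p)) = (18 + p)*(1/(2*p)) = (18 + p)/(2*p))
D(C, S) = -441
W(Z) = 12
M = 12
M - D(w(s), Y(-13)) = 12 - 1*(-441) = 12 + 441 = 453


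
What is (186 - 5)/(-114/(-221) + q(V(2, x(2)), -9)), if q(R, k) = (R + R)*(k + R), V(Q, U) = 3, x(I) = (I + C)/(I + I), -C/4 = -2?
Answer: -40001/7842 ≈ -5.1009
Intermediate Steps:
C = 8 (C = -4*(-2) = 8)
x(I) = (8 + I)/(2*I) (x(I) = (I + 8)/(I + I) = (8 + I)/((2*I)) = (8 + I)*(1/(2*I)) = (8 + I)/(2*I))
q(R, k) = 2*R*(R + k) (q(R, k) = (2*R)*(R + k) = 2*R*(R + k))
(186 - 5)/(-114/(-221) + q(V(2, x(2)), -9)) = (186 - 5)/(-114/(-221) + 2*3*(3 - 9)) = 181/(-114*(-1/221) + 2*3*(-6)) = 181/(114/221 - 36) = 181/(-7842/221) = 181*(-221/7842) = -40001/7842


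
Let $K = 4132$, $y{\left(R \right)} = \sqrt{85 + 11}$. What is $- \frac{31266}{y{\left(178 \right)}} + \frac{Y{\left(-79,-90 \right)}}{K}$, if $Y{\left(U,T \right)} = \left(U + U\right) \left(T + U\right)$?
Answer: $\frac{13351}{2066} - \frac{5211 \sqrt{6}}{4} \approx -3184.6$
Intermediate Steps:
$y{\left(R \right)} = 4 \sqrt{6}$ ($y{\left(R \right)} = \sqrt{96} = 4 \sqrt{6}$)
$Y{\left(U,T \right)} = 2 U \left(T + U\right)$
$- \frac{31266}{y{\left(178 \right)}} + \frac{Y{\left(-79,-90 \right)}}{K} = - \frac{31266}{4 \sqrt{6}} + \frac{2 \left(-79\right) \left(-90 - 79\right)}{4132} = - 31266 \frac{\sqrt{6}}{24} + 2 \left(-79\right) \left(-169\right) \frac{1}{4132} = - \frac{5211 \sqrt{6}}{4} + 26702 \cdot \frac{1}{4132} = - \frac{5211 \sqrt{6}}{4} + \frac{13351}{2066} = \frac{13351}{2066} - \frac{5211 \sqrt{6}}{4}$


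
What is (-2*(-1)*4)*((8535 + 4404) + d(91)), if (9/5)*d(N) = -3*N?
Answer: 306896/3 ≈ 1.0230e+5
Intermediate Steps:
d(N) = -5*N/3 (d(N) = 5*(-3*N)/9 = -5*N/3)
(-2*(-1)*4)*((8535 + 4404) + d(91)) = (-2*(-1)*4)*((8535 + 4404) - 5/3*91) = (2*4)*(12939 - 455/3) = 8*(38362/3) = 306896/3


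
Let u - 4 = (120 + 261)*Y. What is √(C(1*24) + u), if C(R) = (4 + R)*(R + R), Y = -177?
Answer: I*√66089 ≈ 257.08*I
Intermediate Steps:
C(R) = 2*R*(4 + R) (C(R) = (4 + R)*(2*R) = 2*R*(4 + R))
u = -67433 (u = 4 + (120 + 261)*(-177) = 4 + 381*(-177) = 4 - 67437 = -67433)
√(C(1*24) + u) = √(2*(1*24)*(4 + 1*24) - 67433) = √(2*24*(4 + 24) - 67433) = √(2*24*28 - 67433) = √(1344 - 67433) = √(-66089) = I*√66089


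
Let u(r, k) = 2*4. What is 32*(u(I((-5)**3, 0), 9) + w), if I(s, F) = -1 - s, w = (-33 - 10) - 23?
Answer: -1856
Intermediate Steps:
w = -66 (w = -43 - 23 = -66)
u(r, k) = 8
32*(u(I((-5)**3, 0), 9) + w) = 32*(8 - 66) = 32*(-58) = -1856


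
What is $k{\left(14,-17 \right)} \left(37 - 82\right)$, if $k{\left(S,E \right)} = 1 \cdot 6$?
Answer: $-270$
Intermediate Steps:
$k{\left(S,E \right)} = 6$
$k{\left(14,-17 \right)} \left(37 - 82\right) = 6 \left(37 - 82\right) = 6 \left(-45\right) = -270$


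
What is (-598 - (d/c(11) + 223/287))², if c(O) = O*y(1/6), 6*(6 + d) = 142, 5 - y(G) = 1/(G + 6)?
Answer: 1031595400922522500/2874072605481 ≈ 3.5893e+5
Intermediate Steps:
y(G) = 5 - 1/(6 + G) (y(G) = 5 - 1/(G + 6) = 5 - 1/(6 + G))
d = 53/3 (d = -6 + (⅙)*142 = -6 + 71/3 = 53/3 ≈ 17.667)
c(O) = 179*O/37 (c(O) = O*((29 + 5/6)/(6 + 1/6)) = O*((29 + 5*(⅙))/(6 + ⅙)) = O*((29 + ⅚)/(37/6)) = O*((6/37)*(179/6)) = O*(179/37) = 179*O/37)
(-598 - (d/c(11) + 223/287))² = (-598 - (53/(3*(((179/37)*11))) + 223/287))² = (-598 - (53/(3*(1969/37)) + 223*(1/287)))² = (-598 - ((53/3)*(37/1969) + 223/287))² = (-598 - (1961/5907 + 223/287))² = (-598 - 1*1880068/1695309)² = (-598 - 1880068/1695309)² = (-1015674850/1695309)² = 1031595400922522500/2874072605481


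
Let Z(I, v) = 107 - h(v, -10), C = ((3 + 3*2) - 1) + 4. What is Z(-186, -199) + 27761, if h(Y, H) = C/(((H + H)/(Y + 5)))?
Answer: 138758/5 ≈ 27752.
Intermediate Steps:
C = 12 (C = ((3 + 6) - 1) + 4 = (9 - 1) + 4 = 8 + 4 = 12)
h(Y, H) = 6*(5 + Y)/H (h(Y, H) = 12/(((H + H)/(Y + 5))) = 12/(((2*H)/(5 + Y))) = 12/((2*H/(5 + Y))) = 12*((5 + Y)/(2*H)) = 6*(5 + Y)/H)
Z(I, v) = 110 + 3*v/5 (Z(I, v) = 107 - 6*(5 + v)/(-10) = 107 - 6*(-1)*(5 + v)/10 = 107 - (-3 - 3*v/5) = 107 + (3 + 3*v/5) = 110 + 3*v/5)
Z(-186, -199) + 27761 = (110 + (3/5)*(-199)) + 27761 = (110 - 597/5) + 27761 = -47/5 + 27761 = 138758/5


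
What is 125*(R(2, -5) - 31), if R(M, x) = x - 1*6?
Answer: -5250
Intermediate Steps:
R(M, x) = -6 + x (R(M, x) = x - 6 = -6 + x)
125*(R(2, -5) - 31) = 125*((-6 - 5) - 31) = 125*(-11 - 31) = 125*(-42) = -5250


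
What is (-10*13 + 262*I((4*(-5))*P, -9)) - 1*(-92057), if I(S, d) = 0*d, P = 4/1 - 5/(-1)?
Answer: 91927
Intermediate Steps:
P = 9 (P = 4*1 - 5*(-1) = 4 + 5 = 9)
I(S, d) = 0
(-10*13 + 262*I((4*(-5))*P, -9)) - 1*(-92057) = (-10*13 + 262*0) - 1*(-92057) = (-130 + 0) + 92057 = -130 + 92057 = 91927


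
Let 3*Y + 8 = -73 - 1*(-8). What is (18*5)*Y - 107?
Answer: -2297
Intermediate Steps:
Y = -73/3 (Y = -8/3 + (-73 - 1*(-8))/3 = -8/3 + (-73 + 8)/3 = -8/3 + (⅓)*(-65) = -8/3 - 65/3 = -73/3 ≈ -24.333)
(18*5)*Y - 107 = (18*5)*(-73/3) - 107 = 90*(-73/3) - 107 = -2190 - 107 = -2297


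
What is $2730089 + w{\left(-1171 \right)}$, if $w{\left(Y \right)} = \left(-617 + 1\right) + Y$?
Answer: $2728302$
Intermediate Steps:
$w{\left(Y \right)} = -616 + Y$
$2730089 + w{\left(-1171 \right)} = 2730089 - 1787 = 2728302$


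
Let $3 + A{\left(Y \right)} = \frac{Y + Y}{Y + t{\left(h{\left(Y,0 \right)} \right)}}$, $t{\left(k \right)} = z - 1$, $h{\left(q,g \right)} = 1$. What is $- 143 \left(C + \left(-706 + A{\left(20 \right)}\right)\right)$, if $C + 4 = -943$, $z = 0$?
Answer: $\frac{4493632}{19} \approx 2.3651 \cdot 10^{5}$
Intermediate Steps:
$t{\left(k \right)} = -1$ ($t{\left(k \right)} = 0 - 1 = -1$)
$C = -947$ ($C = -4 - 943 = -947$)
$A{\left(Y \right)} = -3 + \frac{2 Y}{-1 + Y}$ ($A{\left(Y \right)} = -3 + \frac{Y + Y}{Y - 1} = -3 + \frac{2 Y}{-1 + Y}$)
$- 143 \left(C + \left(-706 + A{\left(20 \right)}\right)\right) = - 143 \left(-947 - \left(706 - \frac{3 - 20}{-1 + 20}\right)\right) = - 143 \left(-947 - \left(706 - \frac{3 - 20}{19}\right)\right) = - 143 \left(-947 + \left(-706 + \frac{1}{19} \left(-17\right)\right)\right) = - 143 \left(-947 - \frac{13431}{19}\right) = \left(-143\right) \left(- \frac{31424}{19}\right) = \frac{4493632}{19}$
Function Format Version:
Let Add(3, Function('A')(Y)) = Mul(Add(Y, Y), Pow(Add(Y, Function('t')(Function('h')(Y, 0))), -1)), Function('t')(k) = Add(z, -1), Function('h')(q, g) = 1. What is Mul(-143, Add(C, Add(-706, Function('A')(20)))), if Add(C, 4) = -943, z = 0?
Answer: Rational(4493632, 19) ≈ 2.3651e+5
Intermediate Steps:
Function('t')(k) = -1 (Function('t')(k) = Add(0, -1) = -1)
C = -947 (C = Add(-4, -943) = -947)
Function('A')(Y) = Add(-3, Mul(2, Y, Pow(Add(-1, Y), -1))) (Function('A')(Y) = Add(-3, Mul(Add(Y, Y), Pow(Add(Y, -1), -1))) = Add(-3, Mul(Mul(2, Y), Pow(Add(-1, Y), -1))) = Add(-3, Mul(2, Y, Pow(Add(-1, Y), -1))))
Mul(-143, Add(C, Add(-706, Function('A')(20)))) = Mul(-143, Add(-947, Add(-706, Mul(Pow(Add(-1, 20), -1), Add(3, Mul(-1, 20)))))) = Mul(-143, Add(-947, Add(-706, Mul(Pow(19, -1), Add(3, -20))))) = Mul(-143, Add(-947, Add(-706, Mul(Rational(1, 19), -17)))) = Mul(-143, Add(-947, Add(-706, Rational(-17, 19)))) = Mul(-143, Add(-947, Rational(-13431, 19))) = Mul(-143, Rational(-31424, 19)) = Rational(4493632, 19)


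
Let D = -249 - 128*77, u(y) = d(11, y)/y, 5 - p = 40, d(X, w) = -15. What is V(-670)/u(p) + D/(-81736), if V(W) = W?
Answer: -383311525/245208 ≈ -1563.2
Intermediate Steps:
p = -35 (p = 5 - 1*40 = 5 - 40 = -35)
u(y) = -15/y
D = -10105 (D = -249 - 9856 = -10105)
V(-670)/u(p) + D/(-81736) = -670/((-15/(-35))) - 10105/(-81736) = -670/((-15*(-1/35))) - 10105*(-1/81736) = -670/3/7 + 10105/81736 = -670*7/3 + 10105/81736 = -4690/3 + 10105/81736 = -383311525/245208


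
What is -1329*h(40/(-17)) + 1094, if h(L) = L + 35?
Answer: -718997/17 ≈ -42294.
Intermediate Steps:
h(L) = 35 + L
-1329*h(40/(-17)) + 1094 = -1329*(35 + 40/(-17)) + 1094 = -1329*(35 + 40*(-1/17)) + 1094 = -1329*(35 - 40/17) + 1094 = -1329*555/17 + 1094 = -737595/17 + 1094 = -718997/17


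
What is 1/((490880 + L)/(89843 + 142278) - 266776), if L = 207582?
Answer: -232121/61923613434 ≈ -3.7485e-6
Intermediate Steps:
1/((490880 + L)/(89843 + 142278) - 266776) = 1/((490880 + 207582)/(89843 + 142278) - 266776) = 1/(698462/232121 - 266776) = 1/(-61923613434/232121) = -232121/61923613434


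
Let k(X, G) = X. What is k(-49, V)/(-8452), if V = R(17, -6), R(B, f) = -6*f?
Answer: 49/8452 ≈ 0.0057974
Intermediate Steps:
V = 36 (V = -6*(-6) = 36)
k(-49, V)/(-8452) = -49/(-8452) = -49*(-1/8452) = 49/8452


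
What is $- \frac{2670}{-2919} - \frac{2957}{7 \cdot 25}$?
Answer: $- \frac{55539}{3475} \approx -15.982$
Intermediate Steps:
$- \frac{2670}{-2919} - \frac{2957}{7 \cdot 25} = \left(-2670\right) \left(- \frac{1}{2919}\right) - \frac{2957}{175} = \frac{890}{973} - \frac{2957}{175} = - \frac{55539}{3475}$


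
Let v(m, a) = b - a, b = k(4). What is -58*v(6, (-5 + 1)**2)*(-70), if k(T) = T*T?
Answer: 0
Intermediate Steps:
k(T) = T**2
b = 16 (b = 4**2 = 16)
v(m, a) = 16 - a
-58*v(6, (-5 + 1)**2)*(-70) = -58*(16 - (-5 + 1)**2)*(-70) = -58*(16 - 1*(-4)**2)*(-70) = -58*(16 - 1*16)*(-70) = -58*(16 - 16)*(-70) = -58*0*(-70) = 0*(-70) = 0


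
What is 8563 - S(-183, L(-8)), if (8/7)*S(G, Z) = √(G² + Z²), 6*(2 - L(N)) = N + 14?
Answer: 8563 - 7*√33490/8 ≈ 8402.9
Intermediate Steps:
L(N) = -⅓ - N/6 (L(N) = 2 - (N + 14)/6 = 2 - (14 + N)/6 = 2 + (-7/3 - N/6) = -⅓ - N/6)
S(G, Z) = 7*√(G² + Z²)/8
8563 - S(-183, L(-8)) = 8563 - 7*√((-183)² + (-⅓ - ⅙*(-8))²)/8 = 8563 - 7*√(33489 + (-⅓ + 4/3)²)/8 = 8563 - 7*√(33489 + 1²)/8 = 8563 - 7*√(33489 + 1)/8 = 8563 - 7*√33490/8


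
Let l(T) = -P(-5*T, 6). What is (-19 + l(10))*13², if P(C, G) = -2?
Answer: -2873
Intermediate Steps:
l(T) = 2 (l(T) = -1*(-2) = 2)
(-19 + l(10))*13² = (-19 + 2)*13² = -17*169 = -2873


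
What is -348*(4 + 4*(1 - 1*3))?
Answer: 1392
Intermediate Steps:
-348*(4 + 4*(1 - 1*3)) = -348*(4 + 4*(1 - 3)) = -348*(4 + 4*(-2)) = -348*(4 - 8) = -348*(-4) = 1392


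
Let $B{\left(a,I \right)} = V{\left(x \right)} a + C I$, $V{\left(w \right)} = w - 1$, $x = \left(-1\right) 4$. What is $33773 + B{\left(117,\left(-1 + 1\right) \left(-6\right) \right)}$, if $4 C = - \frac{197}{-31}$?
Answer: $33188$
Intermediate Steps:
$x = -4$
$V{\left(w \right)} = -1 + w$ ($V{\left(w \right)} = w - 1 = -1 + w$)
$C = \frac{197}{124}$ ($C = \frac{\left(-197\right) \frac{1}{-31}}{4} = \frac{\left(-197\right) \left(- \frac{1}{31}\right)}{4} = \frac{1}{4} \cdot \frac{197}{31} = \frac{197}{124} \approx 1.5887$)
$B{\left(a,I \right)} = - 5 a + \frac{197 I}{124}$ ($B{\left(a,I \right)} = \left(-1 - 4\right) a + \frac{197 I}{124} = - 5 a + \frac{197 I}{124}$)
$33773 + B{\left(117,\left(-1 + 1\right) \left(-6\right) \right)} = 33773 + \left(\left(-5\right) 117 + \frac{197 \left(-1 + 1\right) \left(-6\right)}{124}\right) = 33773 - \left(585 - \frac{197 \cdot 0 \left(-6\right)}{124}\right) = 33773 + \left(-585 + \frac{197}{124} \cdot 0\right) = 33773 + \left(-585 + 0\right) = 33773 - 585 = 33188$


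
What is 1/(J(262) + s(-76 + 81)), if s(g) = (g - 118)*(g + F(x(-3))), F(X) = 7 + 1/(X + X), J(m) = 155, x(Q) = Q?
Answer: -6/7093 ≈ -0.00084590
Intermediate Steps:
F(X) = 7 + 1/(2*X)
s(g) = (-118 + g)*(41/6 + g) (s(g) = (g - 118)*(g + (7 + (½)/(-3))) = (-118 + g)*(g + (7 + (½)*(-⅓))) = (-118 + g)*(g + (7 - ⅙)) = (-118 + g)*(g + 41/6) = (-118 + g)*(41/6 + g))
1/(J(262) + s(-76 + 81)) = 1/(155 + (-2419/3 + (-76 + 81)² - 667*(-76 + 81)/6)) = 1/(155 + (-2419/3 + 5² - 667/6*5)) = 1/(155 + (-2419/3 + 25 - 3335/6)) = 1/(155 - 8023/6) = 1/(-7093/6) = -6/7093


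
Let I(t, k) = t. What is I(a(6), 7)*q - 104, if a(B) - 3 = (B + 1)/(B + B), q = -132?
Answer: -577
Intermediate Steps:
a(B) = 3 + (1 + B)/(2*B) (a(B) = 3 + (B + 1)/(B + B) = 3 + (1 + B)/((2*B)) = 3 + (1 + B)*(1/(2*B)) = 3 + (1 + B)/(2*B))
I(a(6), 7)*q - 104 = ((1/2)*(1 + 7*6)/6)*(-132) - 104 = ((1/2)*(1/6)*(1 + 42))*(-132) - 104 = ((1/2)*(1/6)*43)*(-132) - 104 = (43/12)*(-132) - 104 = -473 - 104 = -577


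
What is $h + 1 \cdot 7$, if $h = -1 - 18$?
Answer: $-12$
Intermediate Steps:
$h = -19$
$h + 1 \cdot 7 = -19 + 1 \cdot 7 = -19 + 7 = -12$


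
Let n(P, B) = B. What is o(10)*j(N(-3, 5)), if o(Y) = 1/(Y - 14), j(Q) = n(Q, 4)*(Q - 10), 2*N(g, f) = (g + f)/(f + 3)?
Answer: 79/8 ≈ 9.8750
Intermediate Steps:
N(g, f) = (f + g)/(2*(3 + f)) (N(g, f) = ((g + f)/(f + 3))/2 = ((f + g)/(3 + f))/2 = (f + g)/(2*(3 + f)))
j(Q) = -40 + 4*Q (j(Q) = 4*(Q - 10) = 4*(-10 + Q) = -40 + 4*Q)
o(Y) = 1/(-14 + Y)
o(10)*j(N(-3, 5)) = (-40 + 4*((5 - 3)/(2*(3 + 5))))/(-14 + 10) = (-40 + 4*((½)*2/8))/(-4) = -(-40 + 4*((½)*(⅛)*2))/4 = -(-40 + 4*(⅛))/4 = -(-40 + ½)/4 = -¼*(-79/2) = 79/8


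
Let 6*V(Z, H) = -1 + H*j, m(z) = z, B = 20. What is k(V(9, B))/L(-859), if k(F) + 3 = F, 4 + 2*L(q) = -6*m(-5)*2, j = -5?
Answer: -17/24 ≈ -0.70833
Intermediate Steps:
V(Z, H) = -1/6 - 5*H/6 (V(Z, H) = (-1 + H*(-5))/6 = (-1 - 5*H)/6 = -1/6 - 5*H/6)
L(q) = 28 (L(q) = -2 + (-6*(-5)*2)/2 = -2 + (30*2)/2 = -2 + (1/2)*60 = -2 + 30 = 28)
k(F) = -3 + F
k(V(9, B))/L(-859) = (-3 + (-1/6 - 5/6*20))/28 = (-3 + (-1/6 - 50/3))*(1/28) = (-3 - 101/6)*(1/28) = -119/6*1/28 = -17/24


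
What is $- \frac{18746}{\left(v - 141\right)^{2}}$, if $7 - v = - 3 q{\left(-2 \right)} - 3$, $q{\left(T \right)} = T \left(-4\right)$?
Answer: $- \frac{18746}{11449} \approx -1.6373$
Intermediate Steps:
$q{\left(T \right)} = - 4 T$
$v = 34$ ($v = 7 - \left(- 3 \left(\left(-4\right) \left(-2\right)\right) - 3\right) = 7 - \left(\left(-3\right) 8 - 3\right) = 7 - \left(-24 - 3\right) = 7 - -27 = 7 + 27 = 34$)
$- \frac{18746}{\left(v - 141\right)^{2}} = - \frac{18746}{\left(34 - 141\right)^{2}} = - \frac{18746}{\left(-107\right)^{2}} = - \frac{18746}{11449}$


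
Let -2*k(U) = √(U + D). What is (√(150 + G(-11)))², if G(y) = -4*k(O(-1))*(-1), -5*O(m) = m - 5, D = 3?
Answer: 150 - 2*√105/5 ≈ 145.90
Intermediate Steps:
O(m) = 1 - m/5 (O(m) = -(m - 5)/5 = -(-5 + m)/5 = 1 - m/5)
k(U) = -√(3 + U)/2 (k(U) = -√(U + 3)/2 = -√(3 + U)/2)
G(y) = -2*√105/5 (G(y) = -(-2)*√(3 + (1 - ⅕*(-1)))*(-1) = -(-2)*√(3 + (1 + ⅕))*(-1) = -(-2)*√(3 + 6/5)*(-1) = -(-2)*√(21/5)*(-1) = -(-2)*√105/5*(-1) = (2*√105/5)*(-1) = -2*√105/5)
(√(150 + G(-11)))² = (√(150 - 2*√105/5))² = 150 - 2*√105/5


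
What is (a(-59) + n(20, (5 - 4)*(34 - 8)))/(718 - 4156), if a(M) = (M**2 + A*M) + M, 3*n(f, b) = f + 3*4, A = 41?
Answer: -3041/10314 ≈ -0.29484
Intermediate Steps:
n(f, b) = 4 + f/3 (n(f, b) = (f + 3*4)/3 = (f + 12)/3 = (12 + f)/3 = 4 + f/3)
a(M) = M**2 + 42*M (a(M) = (M**2 + 41*M) + M = M**2 + 42*M)
(a(-59) + n(20, (5 - 4)*(34 - 8)))/(718 - 4156) = (-59*(42 - 59) + (4 + (1/3)*20))/(718 - 4156) = (-59*(-17) + (4 + 20/3))/(-3438) = (1003 + 32/3)*(-1/3438) = (3041/3)*(-1/3438) = -3041/10314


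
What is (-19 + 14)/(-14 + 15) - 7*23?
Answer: -166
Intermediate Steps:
(-19 + 14)/(-14 + 15) - 7*23 = -5/1 - 161 = -5*1 - 161 = -5 - 161 = -166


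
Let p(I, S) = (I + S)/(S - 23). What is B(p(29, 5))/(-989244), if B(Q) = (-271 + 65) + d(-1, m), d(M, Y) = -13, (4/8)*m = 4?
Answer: 73/329748 ≈ 0.00022138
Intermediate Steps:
m = 8 (m = 2*4 = 8)
p(I, S) = (I + S)/(-23 + S)
B(Q) = -219 (B(Q) = (-271 + 65) - 13 = -206 - 13 = -219)
B(p(29, 5))/(-989244) = -219/(-989244) = -219*(-1/989244) = 73/329748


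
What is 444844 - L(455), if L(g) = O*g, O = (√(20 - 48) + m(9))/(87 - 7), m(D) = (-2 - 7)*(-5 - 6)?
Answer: 7108495/16 - 91*I*√7/8 ≈ 4.4428e+5 - 30.095*I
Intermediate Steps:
m(D) = 99 (m(D) = -9*(-11) = 99)
O = 99/80 + I*√7/40 (O = (√(20 - 48) + 99)/(87 - 7) = (√(-28) + 99)/80 = (2*I*√7 + 99)*(1/80) = (99 + 2*I*√7)*(1/80) = 99/80 + I*√7/40 ≈ 1.2375 + 0.066144*I)
L(g) = g*(99/80 + I*√7/40) (L(g) = (99/80 + I*√7/40)*g = g*(99/80 + I*√7/40))
444844 - L(455) = 444844 - 455*(99 + 2*I*√7)/80 = 444844 - (9009/16 + 91*I*√7/8) = 444844 + (-9009/16 - 91*I*√7/8) = 7108495/16 - 91*I*√7/8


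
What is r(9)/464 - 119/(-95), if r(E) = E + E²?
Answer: 31883/22040 ≈ 1.4466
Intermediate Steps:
r(9)/464 - 119/(-95) = (9*(1 + 9))/464 - 119/(-95) = (9*10)*(1/464) - 119*(-1/95) = 90*(1/464) + 119/95 = 45/232 + 119/95 = 31883/22040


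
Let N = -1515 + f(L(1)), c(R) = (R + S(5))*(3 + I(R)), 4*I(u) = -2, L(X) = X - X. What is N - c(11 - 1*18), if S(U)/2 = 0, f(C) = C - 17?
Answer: -3029/2 ≈ -1514.5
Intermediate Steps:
L(X) = 0
I(u) = -½ (I(u) = (¼)*(-2) = -½)
f(C) = -17 + C
S(U) = 0 (S(U) = 2*0 = 0)
c(R) = 5*R/2 (c(R) = (R + 0)*(3 - ½) = R*(5/2) = 5*R/2)
N = -1532 (N = -1515 + (-17 + 0) = -1515 - 17 = -1532)
N - c(11 - 1*18) = -1532 - 5*(11 - 1*18)/2 = -1532 - 5*(11 - 18)/2 = -1532 - 5*(-7)/2 = -1532 - 1*(-35/2) = -1532 + 35/2 = -3029/2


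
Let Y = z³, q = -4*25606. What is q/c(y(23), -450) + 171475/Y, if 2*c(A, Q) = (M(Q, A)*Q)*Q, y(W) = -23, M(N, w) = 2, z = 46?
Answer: 6188536259/4927635000 ≈ 1.2559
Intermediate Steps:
q = -102424
Y = 97336 (Y = 46³ = 97336)
c(A, Q) = Q² (c(A, Q) = ((2*Q)*Q)/2 = (2*Q²)/2 = Q²)
q/c(y(23), -450) + 171475/Y = -102424/((-450)²) + 171475/97336 = -102424/202500 + 171475*(1/97336) = -102424*1/202500 + 171475/97336 = -25606/50625 + 171475/97336 = 6188536259/4927635000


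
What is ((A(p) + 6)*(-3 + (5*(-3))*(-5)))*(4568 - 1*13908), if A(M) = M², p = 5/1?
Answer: -20846880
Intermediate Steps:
p = 5 (p = 5*1 = 5)
((A(p) + 6)*(-3 + (5*(-3))*(-5)))*(4568 - 1*13908) = ((5² + 6)*(-3 + (5*(-3))*(-5)))*(4568 - 1*13908) = ((25 + 6)*(-3 - 15*(-5)))*(4568 - 13908) = (31*(-3 + 75))*(-9340) = (31*72)*(-9340) = 2232*(-9340) = -20846880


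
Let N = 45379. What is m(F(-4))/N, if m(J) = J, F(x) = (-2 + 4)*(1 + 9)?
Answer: 20/45379 ≈ 0.00044073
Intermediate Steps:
F(x) = 20 (F(x) = 2*10 = 20)
m(F(-4))/N = 20/45379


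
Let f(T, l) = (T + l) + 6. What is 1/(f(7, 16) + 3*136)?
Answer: 1/437 ≈ 0.0022883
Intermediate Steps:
f(T, l) = 6 + T + l
1/(f(7, 16) + 3*136) = 1/((6 + 7 + 16) + 3*136) = 1/(29 + 408) = 1/437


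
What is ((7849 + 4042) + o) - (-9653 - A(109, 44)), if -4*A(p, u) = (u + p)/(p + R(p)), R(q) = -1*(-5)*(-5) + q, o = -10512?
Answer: 8516551/772 ≈ 11032.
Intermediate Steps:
R(q) = -25 + q (R(q) = 5*(-5) + q = -25 + q)
A(p, u) = -(p + u)/(4*(-25 + 2*p)) (A(p, u) = -(u + p)/(4*(p + (-25 + p))) = -(p + u)/(4*(-25 + 2*p)))
((7849 + 4042) + o) - (-9653 - A(109, 44)) = ((7849 + 4042) - 10512) - (-9653 - (-1*109 - 1*44)/(4*(-25 + 2*109))) = (11891 - 10512) - (-9653 - (-109 - 44)/(4*(-25 + 218))) = 1379 - (-9653 - (-153)/(4*193)) = 1379 - (-9653 - 1*(-153/772)) = 1379 - (-9653 + 153/772) = 1379 - 1*(-7451963/772) = 1379 + 7451963/772 = 8516551/772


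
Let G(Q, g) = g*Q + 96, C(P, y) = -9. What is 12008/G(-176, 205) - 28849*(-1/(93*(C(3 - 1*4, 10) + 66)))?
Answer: 121806001/23843898 ≈ 5.1085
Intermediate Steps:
G(Q, g) = 96 + Q*g (G(Q, g) = Q*g + 96 = 96 + Q*g)
12008/G(-176, 205) - 28849*(-1/(93*(C(3 - 1*4, 10) + 66))) = 12008/(96 - 176*205) - 28849*(-1/(93*(-9 + 66))) = 12008/(96 - 36080) - 28849/((-93*57)) = 12008/(-35984) - 28849/(-5301) = 12008*(-1/35984) - 28849*(-1/5301) = -1501/4498 + 28849/5301 = 121806001/23843898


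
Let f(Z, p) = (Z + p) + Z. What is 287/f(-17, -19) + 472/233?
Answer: -41855/12349 ≈ -3.3893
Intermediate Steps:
f(Z, p) = p + 2*Z
287/f(-17, -19) + 472/233 = 287/(-19 + 2*(-17)) + 472/233 = 287/(-19 - 34) + 472*(1/233) = 287/(-53) + 472/233 = 287*(-1/53) + 472/233 = -287/53 + 472/233 = -41855/12349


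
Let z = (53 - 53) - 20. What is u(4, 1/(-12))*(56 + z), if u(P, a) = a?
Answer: -3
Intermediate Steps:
z = -20 (z = 0 - 20 = -20)
u(4, 1/(-12))*(56 + z) = (56 - 20)/(-12) = -1/12*36 = -3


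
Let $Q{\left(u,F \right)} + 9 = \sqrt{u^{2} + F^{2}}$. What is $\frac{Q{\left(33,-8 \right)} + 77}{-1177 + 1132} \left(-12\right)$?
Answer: $\frac{272}{15} + \frac{4 \sqrt{1153}}{15} \approx 27.188$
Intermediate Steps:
$Q{\left(u,F \right)} = -9 + \sqrt{F^{2} + u^{2}}$ ($Q{\left(u,F \right)} = -9 + \sqrt{u^{2} + F^{2}} = -9 + \sqrt{F^{2} + u^{2}}$)
$\frac{Q{\left(33,-8 \right)} + 77}{-1177 + 1132} \left(-12\right) = \frac{\left(-9 + \sqrt{\left(-8\right)^{2} + 33^{2}}\right) + 77}{-1177 + 1132} \left(-12\right) = \frac{\left(-9 + \sqrt{64 + 1089}\right) + 77}{-45} \left(-12\right) = \left(\left(-9 + \sqrt{1153}\right) + 77\right) \left(- \frac{1}{45}\right) \left(-12\right) = \left(68 + \sqrt{1153}\right) \left(- \frac{1}{45}\right) \left(-12\right) = \left(- \frac{68}{45} - \frac{\sqrt{1153}}{45}\right) \left(-12\right) = \frac{272}{15} + \frac{4 \sqrt{1153}}{15}$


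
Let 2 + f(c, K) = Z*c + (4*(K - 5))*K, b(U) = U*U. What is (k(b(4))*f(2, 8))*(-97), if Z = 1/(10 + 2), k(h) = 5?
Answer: -274025/6 ≈ -45671.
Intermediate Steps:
b(U) = U²
Z = 1/12 ≈ 0.083333
f(c, K) = -2 + c/12 + K*(-20 + 4*K) (f(c, K) = -2 + (c/12 + (4*(K - 5))*K) = -2 + (c/12 + (4*(-5 + K))*K) = -2 + (c/12 + (-20 + 4*K)*K) = -2 + (c/12 + K*(-20 + 4*K)) = -2 + c/12 + K*(-20 + 4*K))
(k(b(4))*f(2, 8))*(-97) = (5*(-2 - 20*8 + 4*8² + (1/12)*2))*(-97) = (5*(-2 - 160 + 4*64 + ⅙))*(-97) = (5*(-2 - 160 + 256 + ⅙))*(-97) = (5*(565/6))*(-97) = (2825/6)*(-97) = -274025/6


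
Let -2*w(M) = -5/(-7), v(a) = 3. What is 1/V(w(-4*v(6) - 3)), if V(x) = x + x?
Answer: -7/5 ≈ -1.4000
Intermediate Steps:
w(M) = -5/14 (w(M) = -(-5)/(2*(-7)) = -(-5)*(-1)/(2*7) = -1/2*5/7 = -5/14)
V(x) = 2*x
1/V(w(-4*v(6) - 3)) = 1/(2*(-5/14)) = 1/(-5/7) = -7/5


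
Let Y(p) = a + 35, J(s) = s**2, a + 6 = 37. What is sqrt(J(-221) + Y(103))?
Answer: sqrt(48907) ≈ 221.15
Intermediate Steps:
a = 31 (a = -6 + 37 = 31)
Y(p) = 66 (Y(p) = 31 + 35 = 66)
sqrt(J(-221) + Y(103)) = sqrt((-221)**2 + 66) = sqrt(48841 + 66) = sqrt(48907)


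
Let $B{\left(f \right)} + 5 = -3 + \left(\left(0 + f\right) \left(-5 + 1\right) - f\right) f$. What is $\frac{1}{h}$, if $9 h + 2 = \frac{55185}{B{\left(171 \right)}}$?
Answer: $- \frac{1315917}{347611} \approx -3.7856$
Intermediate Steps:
$B{\left(f \right)} = -8 - 5 f^{2}$ ($B{\left(f \right)} = -5 + \left(-3 + \left(\left(0 + f\right) \left(-5 + 1\right) - f\right) f\right) = -5 + \left(-3 + \left(f \left(-4\right) - f\right) f\right) = -5 + \left(-3 + \left(- 4 f - f\right) f\right) = -5 + \left(-3 + - 5 f f\right) = -5 - \left(3 + 5 f^{2}\right) = -8 - 5 f^{2}$)
$h = - \frac{347611}{1315917}$ ($h = - \frac{2}{9} + \frac{55185 \frac{1}{-8 - 5 \cdot 171^{2}}}{9} = - \frac{2}{9} + \frac{55185 \frac{1}{-8 - 146205}}{9} = - \frac{2}{9} + \frac{55185 \frac{1}{-146213}}{9} = - \frac{2}{9} + \frac{55185 \left(- \frac{1}{146213}\right)}{9} = - \frac{2}{9} + \frac{1}{9} \left(- \frac{55185}{146213}\right) = - \frac{2}{9} - \frac{18395}{438639} = - \frac{347611}{1315917} \approx -0.26416$)
$\frac{1}{h} = \frac{1}{- \frac{347611}{1315917}} = - \frac{1315917}{347611}$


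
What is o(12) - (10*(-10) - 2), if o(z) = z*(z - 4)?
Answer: 198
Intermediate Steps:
o(z) = z*(-4 + z)
o(12) - (10*(-10) - 2) = 12*(-4 + 12) - (10*(-10) - 2) = 12*8 - (-100 - 2) = 96 - 1*(-102) = 96 + 102 = 198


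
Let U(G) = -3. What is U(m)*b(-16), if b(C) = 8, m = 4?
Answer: -24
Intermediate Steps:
U(m)*b(-16) = -3*8 = -24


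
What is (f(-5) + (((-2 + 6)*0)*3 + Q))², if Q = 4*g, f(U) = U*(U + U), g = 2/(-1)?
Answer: 1764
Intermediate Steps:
g = -2 (g = 2*(-1) = -2)
f(U) = 2*U² (f(U) = U*(2*U) = 2*U²)
Q = -8 (Q = 4*(-2) = -8)
(f(-5) + (((-2 + 6)*0)*3 + Q))² = (2*(-5)² + (((-2 + 6)*0)*3 - 8))² = (2*25 + ((4*0)*3 - 8))² = (50 + (0*3 - 8))² = (50 + (0 - 8))² = (50 - 8)² = 42² = 1764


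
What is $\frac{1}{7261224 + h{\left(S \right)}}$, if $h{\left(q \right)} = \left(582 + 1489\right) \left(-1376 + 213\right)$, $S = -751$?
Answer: $\frac{1}{4852651} \approx 2.0607 \cdot 10^{-7}$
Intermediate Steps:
$h{\left(q \right)} = -2408573$ ($h{\left(q \right)} = 2071 \left(-1163\right) = -2408573$)
$\frac{1}{7261224 + h{\left(S \right)}} = \frac{1}{7261224 - 2408573} = \frac{1}{4852651}$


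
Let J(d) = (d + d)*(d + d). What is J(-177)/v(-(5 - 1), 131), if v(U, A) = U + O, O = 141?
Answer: 125316/137 ≈ 914.71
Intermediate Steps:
v(U, A) = 141 + U (v(U, A) = U + 141 = 141 + U)
J(d) = 4*d² (J(d) = (2*d)*(2*d) = 4*d²)
J(-177)/v(-(5 - 1), 131) = (4*(-177)²)/(141 - (5 - 1)) = (4*31329)/(141 - 1*4) = 125316/(141 - 4) = 125316/137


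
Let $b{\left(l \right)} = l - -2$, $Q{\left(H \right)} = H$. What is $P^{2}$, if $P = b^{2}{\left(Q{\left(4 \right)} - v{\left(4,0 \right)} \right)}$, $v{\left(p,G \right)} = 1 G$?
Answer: $1296$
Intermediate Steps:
$v{\left(p,G \right)} = G$
$b{\left(l \right)} = 2 + l$ ($b{\left(l \right)} = l + 2 = 2 + l$)
$P = 36$ ($P = \left(2 + \left(4 - 0\right)\right)^{2} = \left(2 + \left(4 + 0\right)\right)^{2} = \left(2 + 4\right)^{2} = 6^{2} = 36$)
$P^{2} = 36^{2} = 1296$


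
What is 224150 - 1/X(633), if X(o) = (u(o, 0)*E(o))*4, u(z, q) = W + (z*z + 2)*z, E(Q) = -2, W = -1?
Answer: 454822589266401/2029099216 ≈ 2.2415e+5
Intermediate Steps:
u(z, q) = -1 + z*(2 + z²) (u(z, q) = -1 + (z*z + 2)*z = -1 + (z² + 2)*z = -1 + (2 + z²)*z = -1 + z*(2 + z²))
X(o) = 8 - 16*o - 8*o³ (X(o) = ((-1 + o³ + 2*o)*(-2))*4 = (2 - 4*o - 2*o³)*4 = 8 - 16*o - 8*o³)
224150 - 1/X(633) = 224150 - 1/(8 - 16*633 - 8*633³) = 224150 - 1/(8 - 10128 - 8*253636137) = 224150 - 1/(8 - 10128 - 2029089096) = 224150 - 1/(-2029099216) = 224150 - 1*(-1/2029099216) = 224150 + 1/2029099216 = 454822589266401/2029099216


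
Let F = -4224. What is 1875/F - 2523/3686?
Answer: -2928067/2594944 ≈ -1.1284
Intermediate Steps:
1875/F - 2523/3686 = 1875/(-4224) - 2523/3686 = 1875*(-1/4224) - 2523*1/3686 = -625/1408 - 2523/3686 = -2928067/2594944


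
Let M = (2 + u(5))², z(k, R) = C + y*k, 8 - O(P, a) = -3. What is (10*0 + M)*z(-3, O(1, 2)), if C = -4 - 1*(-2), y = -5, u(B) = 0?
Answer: 52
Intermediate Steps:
O(P, a) = 11 (O(P, a) = 8 - 1*(-3) = 8 + 3 = 11)
C = -2 (C = -4 + 2 = -2)
z(k, R) = -2 - 5*k
M = 4 (M = (2 + 0)² = 2² = 4)
(10*0 + M)*z(-3, O(1, 2)) = (10*0 + 4)*(-2 - 5*(-3)) = (0 + 4)*(-2 + 15) = 4*13 = 52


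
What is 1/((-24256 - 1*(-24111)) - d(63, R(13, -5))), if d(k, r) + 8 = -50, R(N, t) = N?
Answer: -1/87 ≈ -0.011494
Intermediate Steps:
d(k, r) = -58 (d(k, r) = -8 - 50 = -58)
1/((-24256 - 1*(-24111)) - d(63, R(13, -5))) = 1/((-24256 - 1*(-24111)) - 1*(-58)) = 1/((-24256 + 24111) + 58) = 1/(-145 + 58) = 1/(-87) = -1/87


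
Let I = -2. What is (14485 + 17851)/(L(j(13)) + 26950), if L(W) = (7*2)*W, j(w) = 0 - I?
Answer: 344/287 ≈ 1.1986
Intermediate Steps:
j(w) = 2 (j(w) = 0 - 1*(-2) = 0 + 2 = 2)
L(W) = 14*W
(14485 + 17851)/(L(j(13)) + 26950) = (14485 + 17851)/(14*2 + 26950) = 32336/(28 + 26950) = 32336/26978 = 32336*(1/26978) = 344/287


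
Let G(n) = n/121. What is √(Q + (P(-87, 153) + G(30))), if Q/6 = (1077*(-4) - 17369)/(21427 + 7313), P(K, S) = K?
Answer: I*√253407990130/52690 ≈ 9.5539*I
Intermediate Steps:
G(n) = n/121 (G(n) = n*(1/121) = n/121)
Q = -21677/4790 (Q = 6*((1077*(-4) - 17369)/(21427 + 7313)) = 6*((-4308 - 17369)/28740) = 6*(-21677*1/28740) = 6*(-21677/28740) = -21677/4790 ≈ -4.5255)
√(Q + (P(-87, 153) + G(30))) = √(-21677/4790 + (-87 + (1/121)*30)) = √(-21677/4790 + (-87 + 30/121)) = √(-21677/4790 - 10497/121) = √(-52903547/579590) = I*√253407990130/52690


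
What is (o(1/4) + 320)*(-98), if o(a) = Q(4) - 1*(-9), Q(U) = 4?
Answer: -32634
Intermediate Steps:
o(a) = 13 (o(a) = 4 - 1*(-9) = 4 + 9 = 13)
(o(1/4) + 320)*(-98) = (13 + 320)*(-98) = 333*(-98) = -32634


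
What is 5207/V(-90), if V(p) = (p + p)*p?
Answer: 5207/16200 ≈ 0.32142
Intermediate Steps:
V(p) = 2*p**2 (V(p) = (2*p)*p = 2*p**2)
5207/V(-90) = 5207/((2*(-90)**2)) = 5207/((2*8100)) = 5207/16200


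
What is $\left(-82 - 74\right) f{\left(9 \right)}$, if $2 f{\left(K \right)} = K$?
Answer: $-702$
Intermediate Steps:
$f{\left(K \right)} = \frac{K}{2}$
$\left(-82 - 74\right) f{\left(9 \right)} = \left(-82 - 74\right) \frac{1}{2} \cdot 9 = \left(-82 - 74\right) \frac{9}{2} = \left(-156\right) \frac{9}{2} = -702$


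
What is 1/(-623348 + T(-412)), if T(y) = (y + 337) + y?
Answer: -1/623835 ≈ -1.6030e-6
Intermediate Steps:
T(y) = 337 + 2*y (T(y) = (337 + y) + y = 337 + 2*y)
1/(-623348 + T(-412)) = 1/(-623348 + (337 + 2*(-412))) = 1/(-623348 + (337 - 824)) = 1/(-623348 - 487) = 1/(-623835) = -1/623835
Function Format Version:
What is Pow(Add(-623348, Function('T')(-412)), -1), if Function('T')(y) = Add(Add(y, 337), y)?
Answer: Rational(-1, 623835) ≈ -1.6030e-6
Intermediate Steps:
Function('T')(y) = Add(337, Mul(2, y)) (Function('T')(y) = Add(Add(337, y), y) = Add(337, Mul(2, y)))
Pow(Add(-623348, Function('T')(-412)), -1) = Pow(Add(-623348, Add(337, Mul(2, -412))), -1) = Pow(Add(-623348, Add(337, -824)), -1) = Pow(Add(-623348, -487), -1) = Pow(-623835, -1) = Rational(-1, 623835)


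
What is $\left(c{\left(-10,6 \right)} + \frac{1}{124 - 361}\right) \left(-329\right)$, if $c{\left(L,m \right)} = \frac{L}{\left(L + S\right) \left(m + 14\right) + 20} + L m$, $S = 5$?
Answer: $\frac{37351699}{1896} \approx 19700.0$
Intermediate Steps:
$c{\left(L,m \right)} = L m + \frac{L}{20 + \left(5 + L\right) \left(14 + m\right)}$ ($c{\left(L,m \right)} = \frac{L}{\left(L + 5\right) \left(m + 14\right) + 20} + L m = \frac{L}{\left(5 + L\right) \left(14 + m\right) + 20} + L m = \frac{L}{20 + \left(5 + L\right) \left(14 + m\right)} + L m = L m + \frac{L}{20 + \left(5 + L\right) \left(14 + m\right)}$)
$\left(c{\left(-10,6 \right)} + \frac{1}{124 - 361}\right) \left(-329\right) = \left(- \frac{10 \left(1 + 5 \cdot 6^{2} + 90 \cdot 6 - 10 \cdot 6^{2} + 14 \left(-10\right) 6\right)}{90 + 5 \cdot 6 + 14 \left(-10\right) - 60} + \frac{1}{124 - 361}\right) \left(-329\right) = \left(- \frac{10 \left(1 + 5 \cdot 36 + 540 - 360 - 840\right)}{90 + 30 - 140 - 60} + \frac{1}{-237}\right) \left(-329\right) = \left(- \frac{10 \left(1 + 180 + 540 - 360 - 840\right)}{-80} - \frac{1}{237}\right) \left(-329\right) = \left(\left(-10\right) \left(- \frac{1}{80}\right) \left(-479\right) - \frac{1}{237}\right) \left(-329\right) = \left(- \frac{479}{8} - \frac{1}{237}\right) \left(-329\right) = \left(- \frac{113531}{1896}\right) \left(-329\right) = \frac{37351699}{1896}$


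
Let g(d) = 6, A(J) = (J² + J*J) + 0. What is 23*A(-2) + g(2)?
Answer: 190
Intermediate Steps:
A(J) = 2*J² (A(J) = (J² + J²) + 0 = 2*J² + 0 = 2*J²)
23*A(-2) + g(2) = 23*(2*(-2)²) + 6 = 23*(2*4) + 6 = 23*8 + 6 = 184 + 6 = 190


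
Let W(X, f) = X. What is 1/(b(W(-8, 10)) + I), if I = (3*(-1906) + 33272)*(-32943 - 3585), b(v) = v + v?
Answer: -1/1006492528 ≈ -9.9355e-10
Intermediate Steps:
b(v) = 2*v
I = -1006492512 (I = (-5718 + 33272)*(-36528) = 27554*(-36528) = -1006492512)
1/(b(W(-8, 10)) + I) = 1/(2*(-8) - 1006492512) = 1/(-16 - 1006492512) = 1/(-1006492528) = -1/1006492528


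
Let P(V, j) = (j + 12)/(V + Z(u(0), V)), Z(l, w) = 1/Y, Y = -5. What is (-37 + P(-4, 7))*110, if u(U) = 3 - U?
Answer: -95920/21 ≈ -4567.6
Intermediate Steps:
Z(l, w) = -⅕ (Z(l, w) = 1/(-5) = -⅕)
P(V, j) = (12 + j)/(-⅕ + V) (P(V, j) = (j + 12)/(V - ⅕) = (12 + j)/(-⅕ + V))
(-37 + P(-4, 7))*110 = (-37 + 5*(12 + 7)/(-1 + 5*(-4)))*110 = (-37 + 5*19/(-1 - 20))*110 = (-37 + 5*19/(-21))*110 = (-37 + 5*(-1/21)*19)*110 = (-37 - 95/21)*110 = -872/21*110 = -95920/21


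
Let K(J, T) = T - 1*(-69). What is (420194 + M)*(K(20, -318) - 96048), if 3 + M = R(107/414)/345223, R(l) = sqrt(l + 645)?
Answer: -40463132727 - 32099*sqrt(12288302)/15880258 ≈ -4.0463e+10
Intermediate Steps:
R(l) = sqrt(645 + l)
M = -3 + sqrt(12288302)/47640774 (M = -3 + sqrt(645 + 107/414)/345223 = -3 + sqrt(645 + 107*(1/414))*(1/345223) = -3 + sqrt(645 + 107/414)*(1/345223) = -3 + sqrt(267137/414)*(1/345223) = -3 + (sqrt(12288302)/138)*(1/345223) = -3 + sqrt(12288302)/47640774 ≈ -2.9999)
K(J, T) = 69 + T (K(J, T) = T + 69 = 69 + T)
(420194 + M)*(K(20, -318) - 96048) = (420194 + (-3 + sqrt(12288302)/47640774))*((69 - 318) - 96048) = (420191 + sqrt(12288302)/47640774)*(-249 - 96048) = (420191 + sqrt(12288302)/47640774)*(-96297) = -40463132727 - 32099*sqrt(12288302)/15880258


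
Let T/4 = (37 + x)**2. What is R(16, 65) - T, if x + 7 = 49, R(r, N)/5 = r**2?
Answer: -23684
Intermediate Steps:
R(r, N) = 5*r**2
x = 42 (x = -7 + 49 = 42)
T = 24964 (T = 4*(37 + 42)**2 = 4*79**2 = 4*6241 = 24964)
R(16, 65) - T = 5*16**2 - 1*24964 = 5*256 - 24964 = 1280 - 24964 = -23684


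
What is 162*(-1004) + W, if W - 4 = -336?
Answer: -162980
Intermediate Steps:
W = -332 (W = 4 - 336 = -332)
162*(-1004) + W = 162*(-1004) - 332 = -162648 - 332 = -162980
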